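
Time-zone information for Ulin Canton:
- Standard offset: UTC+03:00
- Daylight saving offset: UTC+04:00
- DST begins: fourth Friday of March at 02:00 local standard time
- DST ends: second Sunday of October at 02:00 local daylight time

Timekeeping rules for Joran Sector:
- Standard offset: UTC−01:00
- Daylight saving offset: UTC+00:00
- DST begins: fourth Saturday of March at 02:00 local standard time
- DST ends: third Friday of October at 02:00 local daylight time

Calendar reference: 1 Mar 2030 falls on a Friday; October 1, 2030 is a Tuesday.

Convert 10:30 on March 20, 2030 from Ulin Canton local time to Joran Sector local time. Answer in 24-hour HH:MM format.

06:30

1 March 2030 is a Friday, so the first Friday is March 1 and the fourth is March 22.
1 October 2030 is a Tuesday, so the first Sunday is October 6 and the second is October 13.
March 20, 2030 is outside the daylight-saving period (22 March – 13 October), so Ulin Canton is on standard time, UTC+03:00.
10:30 Ulin Canton − 3h = 07:30 UTC.
1 March 2030 is a Friday, so the first Saturday is March 2 and the fourth is March 23.
1 October 2030 is a Tuesday, so the first Friday is October 4 and the third is October 18.
At the standard offset (UTC−01:00), 07:30 UTC − 1h = 06:30 Joran Sector standard time.
The standard-time date in Joran Sector, March 20, 2030, is outside the daylight-saving period (23 March – 18 October), so Joran Sector is on standard time, UTC−01:00.
07:30 UTC − 1h = 06:30 Joran Sector.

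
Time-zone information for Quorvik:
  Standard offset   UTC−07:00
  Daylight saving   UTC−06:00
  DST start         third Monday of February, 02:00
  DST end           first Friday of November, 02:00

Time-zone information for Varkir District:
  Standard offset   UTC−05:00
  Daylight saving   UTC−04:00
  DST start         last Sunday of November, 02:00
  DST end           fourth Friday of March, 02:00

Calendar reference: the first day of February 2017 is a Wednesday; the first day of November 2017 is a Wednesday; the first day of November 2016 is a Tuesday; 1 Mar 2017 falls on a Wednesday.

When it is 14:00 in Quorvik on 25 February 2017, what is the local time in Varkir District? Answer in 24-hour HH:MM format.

16:00

1 February 2017 is a Wednesday, so the first Monday is February 6 and the third is February 20.
1 November 2017 is a Wednesday, so the first Friday is November 3.
25 February 2017 falls between 20 February and 3 November, so daylight saving is in effect and Quorvik is at UTC−06:00.
14:00 Quorvik + 6h = 20:00 UTC.
1 November 2016 is a Tuesday, so Sundays fall on 6, 13, 20, 27; the last is November 27.
1 March 2017 is a Wednesday, so the first Friday is March 3 and the fourth is March 24.
At the standard offset (UTC−05:00), 20:00 UTC − 5h = 15:00 Varkir District standard time.
The standard-time date in Varkir District, 25 February 2017, lies within the daylight-saving period (27 November 2016 – 24 March 2017), so Varkir District is on daylight time, UTC−04:00.
20:00 UTC − 4h = 16:00 Varkir District.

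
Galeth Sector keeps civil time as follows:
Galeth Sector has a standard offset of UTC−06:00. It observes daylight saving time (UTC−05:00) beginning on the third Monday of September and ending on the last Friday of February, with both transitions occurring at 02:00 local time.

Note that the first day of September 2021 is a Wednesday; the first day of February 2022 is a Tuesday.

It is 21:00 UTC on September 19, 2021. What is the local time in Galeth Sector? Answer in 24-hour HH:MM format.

15:00

1 September 2021 is a Wednesday, so the first Monday is September 6 and the third is September 20.
1 February 2022 is a Tuesday, so Fridays fall on 4, 11, 18, 25; the last is February 25.
At the standard offset (UTC−06:00), 21:00 UTC − 6h = 15:00 Galeth Sector standard time.
The standard-time date in Galeth Sector, September 19, 2021, is outside the daylight-saving period (20 September 2021 – 25 February 2022), so Galeth Sector is on standard time, UTC−06:00.
21:00 UTC − 6h = 15:00 local.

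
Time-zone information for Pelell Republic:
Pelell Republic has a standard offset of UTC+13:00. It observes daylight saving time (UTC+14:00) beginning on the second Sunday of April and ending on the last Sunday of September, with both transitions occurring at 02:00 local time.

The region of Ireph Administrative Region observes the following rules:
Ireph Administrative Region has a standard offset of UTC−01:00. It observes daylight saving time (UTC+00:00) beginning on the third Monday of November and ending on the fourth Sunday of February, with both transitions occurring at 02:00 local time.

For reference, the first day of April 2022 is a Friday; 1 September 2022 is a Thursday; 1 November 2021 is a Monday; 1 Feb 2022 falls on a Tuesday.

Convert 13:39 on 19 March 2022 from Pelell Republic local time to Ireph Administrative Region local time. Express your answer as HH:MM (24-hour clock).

1 April 2022 is a Friday, so the first Sunday is April 3 and the second is April 10.
1 September 2022 is a Thursday, so Sundays fall on 4, 11, 18, 25; the last is September 25.
19 March 2022 does not fall between 10 April and 25 September, so daylight saving is not in effect and Pelell Republic is at UTC+13:00.
13:39 Pelell Republic − 13h = 00:39 UTC.
1 November 2021 is a Monday, so the first Monday is November 1 and the third is November 15.
1 February 2022 is a Tuesday, so the first Sunday is February 6 and the fourth is February 27.
At the standard offset (UTC−01:00), 00:39 UTC − 1h = 23:39 Ireph Administrative Region standard time (rolling into the previous day, 18 March 2022).
Daylight saving runs 15 November 2021 – 27 February 2022; the standard-time date in Ireph Administrative Region, 18 March 2022, is outside that window, so Ireph Administrative Region is on standard time at UTC−01:00.
00:39 UTC − 1h = 23:39 Ireph Administrative Region (rolling into the previous day, 18 March 2022).

23:39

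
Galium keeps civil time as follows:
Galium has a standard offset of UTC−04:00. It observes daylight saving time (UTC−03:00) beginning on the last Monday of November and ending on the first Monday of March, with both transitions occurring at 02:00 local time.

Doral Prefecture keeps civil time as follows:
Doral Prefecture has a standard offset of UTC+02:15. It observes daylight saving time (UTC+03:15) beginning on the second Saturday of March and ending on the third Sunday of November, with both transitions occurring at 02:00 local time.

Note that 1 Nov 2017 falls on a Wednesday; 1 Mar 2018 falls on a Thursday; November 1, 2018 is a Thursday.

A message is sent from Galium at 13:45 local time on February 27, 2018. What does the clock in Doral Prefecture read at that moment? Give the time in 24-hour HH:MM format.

1 November 2017 is a Wednesday, so Mondays fall on 6, 13, 20, 27; the last is November 27.
1 March 2018 is a Thursday, so the first Monday is March 5.
February 27, 2018 lies within the daylight-saving period (27 November 2017 – 5 March 2018), so Galium is on daylight time, UTC−03:00.
13:45 Galium + 3h = 16:45 UTC.
1 March 2018 is a Thursday, so the first Saturday is March 3 and the second is March 10.
1 November 2018 is a Thursday, so the first Sunday is November 4 and the third is November 18.
At the standard offset (UTC+02:15), 16:45 UTC + 2h15m = 19:00 Doral Prefecture standard time.
The standard-time date in Doral Prefecture, February 27, 2018, does not fall between 10 March and 18 November, so daylight saving is not in effect and Doral Prefecture is at UTC+02:15.
16:45 UTC + 2h15m = 19:00 Doral Prefecture.

19:00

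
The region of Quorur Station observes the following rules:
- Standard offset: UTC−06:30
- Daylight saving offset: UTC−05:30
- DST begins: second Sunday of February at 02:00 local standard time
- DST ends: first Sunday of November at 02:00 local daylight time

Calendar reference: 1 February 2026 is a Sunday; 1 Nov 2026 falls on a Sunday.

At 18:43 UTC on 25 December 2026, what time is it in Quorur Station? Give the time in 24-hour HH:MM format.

12:13

1 February 2026 is a Sunday, so the first Sunday is February 1 and the second is February 8.
1 November 2026 is a Sunday, so the first Sunday is November 1.
At the standard offset (UTC−06:30), 18:43 UTC − 6h30m = 12:13 Quorur Station standard time.
Daylight saving runs 8 February – 1 November; the standard-time date in Quorur Station, 25 December 2026, is outside that window, so Quorur Station is on standard time at UTC−06:30.
18:43 UTC − 6h30m = 12:13 local.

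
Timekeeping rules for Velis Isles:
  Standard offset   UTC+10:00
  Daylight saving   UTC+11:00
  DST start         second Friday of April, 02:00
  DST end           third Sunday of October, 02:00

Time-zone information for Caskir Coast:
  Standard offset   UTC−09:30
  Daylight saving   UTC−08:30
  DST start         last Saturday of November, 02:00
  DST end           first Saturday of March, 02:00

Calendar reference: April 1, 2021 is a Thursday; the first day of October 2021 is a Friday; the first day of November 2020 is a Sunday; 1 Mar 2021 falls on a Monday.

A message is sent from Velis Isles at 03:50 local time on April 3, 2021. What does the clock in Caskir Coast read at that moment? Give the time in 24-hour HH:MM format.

1 April 2021 is a Thursday, so the first Friday is April 2 and the second is April 9.
1 October 2021 is a Friday, so the first Sunday is October 3 and the third is October 17.
April 3, 2021 does not fall between 9 April and 17 October, so daylight saving is not in effect and Velis Isles is at UTC+10:00.
03:50 Velis Isles − 10h = 17:50 UTC (rolling into the previous day, 2 April 2021).
1 November 2020 is a Sunday, so Saturdays fall on 7, 14, 21, 28; the last is November 28.
1 March 2021 is a Monday, so the first Saturday is March 6.
At the standard offset (UTC−09:30), 17:50 UTC − 9h30m = 08:20 Caskir Coast standard time.
The standard-time date in Caskir Coast, April 2, 2021, is outside the daylight-saving period (28 November 2020 – 6 March 2021), so Caskir Coast is on standard time, UTC−09:30.
17:50 UTC − 9h30m = 08:20 Caskir Coast.

08:20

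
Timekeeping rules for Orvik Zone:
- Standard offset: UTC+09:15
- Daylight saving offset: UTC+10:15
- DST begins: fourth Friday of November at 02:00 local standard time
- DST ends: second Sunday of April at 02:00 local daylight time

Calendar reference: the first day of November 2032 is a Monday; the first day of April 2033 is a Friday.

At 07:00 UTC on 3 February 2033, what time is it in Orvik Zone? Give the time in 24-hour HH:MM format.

1 November 2032 is a Monday, so the first Friday is November 5 and the fourth is November 26.
1 April 2033 is a Friday, so the first Sunday is April 3 and the second is April 10.
At the standard offset (UTC+09:15), 07:00 UTC + 9h15m = 16:15 Orvik Zone standard time.
The standard-time date in Orvik Zone, 3 February 2033, falls between 26 November 2032 and 10 April 2033, so daylight saving is in effect and Orvik Zone is at UTC+10:15.
07:00 UTC + 10h15m = 17:15 local.

17:15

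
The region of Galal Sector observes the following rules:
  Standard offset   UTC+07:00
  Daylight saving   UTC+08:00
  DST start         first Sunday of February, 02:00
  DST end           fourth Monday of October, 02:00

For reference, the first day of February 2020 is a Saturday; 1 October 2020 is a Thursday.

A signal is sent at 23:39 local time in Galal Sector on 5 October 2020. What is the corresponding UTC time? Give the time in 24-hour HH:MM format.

1 February 2020 is a Saturday, so the first Sunday is February 2.
1 October 2020 is a Thursday, so the first Monday is October 5 and the fourth is October 26.
5 October 2020 lies within the daylight-saving period (2 February – 26 October), so Galal Sector is on daylight time, UTC+08:00.
23:39 local − 8h = 15:39 UTC.

15:39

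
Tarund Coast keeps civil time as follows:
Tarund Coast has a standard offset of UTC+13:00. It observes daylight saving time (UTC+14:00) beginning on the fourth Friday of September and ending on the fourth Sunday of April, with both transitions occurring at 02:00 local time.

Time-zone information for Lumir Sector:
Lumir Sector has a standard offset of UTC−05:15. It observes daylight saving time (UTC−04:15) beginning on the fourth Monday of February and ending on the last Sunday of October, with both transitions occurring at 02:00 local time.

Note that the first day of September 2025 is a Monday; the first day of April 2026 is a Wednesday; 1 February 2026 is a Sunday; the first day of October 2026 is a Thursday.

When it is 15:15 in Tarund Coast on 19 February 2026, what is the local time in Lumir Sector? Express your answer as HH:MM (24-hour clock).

20:00

1 September 2025 is a Monday, so the first Friday is September 5 and the fourth is September 26.
1 April 2026 is a Wednesday, so the first Sunday is April 5 and the fourth is April 26.
Daylight saving runs 26 September 2025 – 26 April 2026; 19 February 2026 is inside that window, so Tarund Coast is at UTC+14:00.
15:15 Tarund Coast − 14h = 01:15 UTC.
1 February 2026 is a Sunday, so the first Monday is February 2 and the fourth is February 23.
1 October 2026 is a Thursday, so Sundays fall on 4, 11, 18, 25; the last is October 25.
At the standard offset (UTC−05:15), 01:15 UTC − 5h15m = 20:00 Lumir Sector standard time (rolling into the previous day, 18 February 2026).
The standard-time date in Lumir Sector, 18 February 2026, is outside the daylight-saving period (23 February – 25 October), so Lumir Sector is on standard time, UTC−05:15.
01:15 UTC − 5h15m = 20:00 Lumir Sector (rolling into the previous day, 18 February 2026).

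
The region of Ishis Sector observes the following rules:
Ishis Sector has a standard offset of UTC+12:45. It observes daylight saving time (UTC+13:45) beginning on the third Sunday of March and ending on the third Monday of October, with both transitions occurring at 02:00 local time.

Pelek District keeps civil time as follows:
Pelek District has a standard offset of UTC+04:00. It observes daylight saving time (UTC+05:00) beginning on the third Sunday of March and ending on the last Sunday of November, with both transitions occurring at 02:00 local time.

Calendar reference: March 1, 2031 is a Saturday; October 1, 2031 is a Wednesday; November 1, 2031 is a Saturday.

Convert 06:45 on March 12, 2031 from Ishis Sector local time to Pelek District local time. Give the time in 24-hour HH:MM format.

1 March 2031 is a Saturday, so the first Sunday is March 2 and the third is March 16.
1 October 2031 is a Wednesday, so the first Monday is October 6 and the third is October 20.
March 12, 2031 does not fall between 16 March and 20 October, so daylight saving is not in effect and Ishis Sector is at UTC+12:45.
06:45 Ishis Sector − 12h45m = 18:00 UTC (rolling into the previous day, 11 March 2031).
1 March 2031 is a Saturday, so the first Sunday is March 2 and the third is March 16.
1 November 2031 is a Saturday, so Sundays fall on 2, 9, 16, 23, 30; the last is November 30.
At the standard offset (UTC+04:00), 18:00 UTC + 4h = 22:00 Pelek District standard time.
The standard-time date in Pelek District, March 11, 2031, is outside the daylight-saving period (16 March – 30 November), so Pelek District is on standard time, UTC+04:00.
18:00 UTC + 4h = 22:00 Pelek District.

22:00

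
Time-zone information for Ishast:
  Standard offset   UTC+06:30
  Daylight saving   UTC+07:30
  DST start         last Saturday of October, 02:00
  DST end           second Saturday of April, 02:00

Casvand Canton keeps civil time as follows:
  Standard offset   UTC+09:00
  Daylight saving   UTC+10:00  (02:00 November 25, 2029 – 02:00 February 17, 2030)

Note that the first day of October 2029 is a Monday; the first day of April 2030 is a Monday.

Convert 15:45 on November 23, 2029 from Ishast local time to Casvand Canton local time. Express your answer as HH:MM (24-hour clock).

17:15

1 October 2029 is a Monday, so Saturdays fall on 6, 13, 20, 27; the last is October 27.
1 April 2030 is a Monday, so the first Saturday is April 6 and the second is April 13.
November 23, 2029 falls between 27 October 2029 and 13 April 2030, so daylight saving is in effect and Ishast is at UTC+07:30.
15:45 Ishast − 7h30m = 08:15 UTC.
At the standard offset (UTC+09:00), 08:15 UTC + 9h = 17:15 Casvand Canton standard time.
The standard-time date in Casvand Canton, November 23, 2029, does not fall between 25 November 2029 and 17 February 2030, so daylight saving is not in effect and Casvand Canton is at UTC+09:00.
08:15 UTC + 9h = 17:15 Casvand Canton.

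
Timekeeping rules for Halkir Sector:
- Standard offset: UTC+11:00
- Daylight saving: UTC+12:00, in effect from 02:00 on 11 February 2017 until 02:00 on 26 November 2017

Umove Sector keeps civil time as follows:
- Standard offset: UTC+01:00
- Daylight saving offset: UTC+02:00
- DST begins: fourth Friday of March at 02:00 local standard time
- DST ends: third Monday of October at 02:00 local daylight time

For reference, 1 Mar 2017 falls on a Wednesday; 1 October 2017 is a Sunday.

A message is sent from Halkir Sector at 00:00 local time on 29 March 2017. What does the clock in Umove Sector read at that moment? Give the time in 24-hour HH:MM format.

29 March 2017 falls between 11 February and 26 November, so daylight saving is in effect and Halkir Sector is at UTC+12:00.
00:00 Halkir Sector − 12h = 12:00 UTC (rolling into the previous day, 28 March 2017).
1 March 2017 is a Wednesday, so the first Friday is March 3 and the fourth is March 24.
1 October 2017 is a Sunday, so the first Monday is October 2 and the third is October 16.
At the standard offset (UTC+01:00), 12:00 UTC + 1h = 13:00 Umove Sector standard time.
The standard-time date in Umove Sector, 28 March 2017, falls between 24 March and 16 October, so daylight saving is in effect and Umove Sector is at UTC+02:00.
12:00 UTC + 2h = 14:00 Umove Sector.

14:00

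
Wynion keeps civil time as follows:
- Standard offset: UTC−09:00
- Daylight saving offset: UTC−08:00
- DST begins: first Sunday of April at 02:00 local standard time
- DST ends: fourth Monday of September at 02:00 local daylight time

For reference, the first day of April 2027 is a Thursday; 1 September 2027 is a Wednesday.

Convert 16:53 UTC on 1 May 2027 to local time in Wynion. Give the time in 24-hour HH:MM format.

08:53

1 April 2027 is a Thursday, so the first Sunday is April 4.
1 September 2027 is a Wednesday, so the first Monday is September 6 and the fourth is September 27.
At the standard offset (UTC−09:00), 16:53 UTC − 9h = 07:53 Wynion standard time.
The standard-time date in Wynion, 1 May 2027, lies within the daylight-saving period (4 April – 27 September), so Wynion is on daylight time, UTC−08:00.
16:53 UTC − 8h = 08:53 local.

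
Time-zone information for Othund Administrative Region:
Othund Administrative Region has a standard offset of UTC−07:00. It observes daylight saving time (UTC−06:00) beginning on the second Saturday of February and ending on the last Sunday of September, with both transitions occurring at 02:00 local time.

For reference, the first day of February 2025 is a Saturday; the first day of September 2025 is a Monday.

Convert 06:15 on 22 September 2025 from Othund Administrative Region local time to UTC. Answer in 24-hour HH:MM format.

12:15

1 February 2025 is a Saturday, so the first Saturday is February 1 and the second is February 8.
1 September 2025 is a Monday, so Sundays fall on 7, 14, 21, 28; the last is September 28.
Daylight saving runs 8 February – 28 September; 22 September 2025 is inside that window, so Othund Administrative Region is at UTC−06:00.
06:15 local + 6h = 12:15 UTC.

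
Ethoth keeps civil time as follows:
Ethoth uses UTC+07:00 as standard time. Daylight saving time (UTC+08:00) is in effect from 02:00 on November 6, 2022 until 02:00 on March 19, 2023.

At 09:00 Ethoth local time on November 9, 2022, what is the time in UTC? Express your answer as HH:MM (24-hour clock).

01:00

November 9, 2022 lies within the daylight-saving period (6 November 2022 – 19 March 2023), so Ethoth is on daylight time, UTC+08:00.
09:00 local − 8h = 01:00 UTC.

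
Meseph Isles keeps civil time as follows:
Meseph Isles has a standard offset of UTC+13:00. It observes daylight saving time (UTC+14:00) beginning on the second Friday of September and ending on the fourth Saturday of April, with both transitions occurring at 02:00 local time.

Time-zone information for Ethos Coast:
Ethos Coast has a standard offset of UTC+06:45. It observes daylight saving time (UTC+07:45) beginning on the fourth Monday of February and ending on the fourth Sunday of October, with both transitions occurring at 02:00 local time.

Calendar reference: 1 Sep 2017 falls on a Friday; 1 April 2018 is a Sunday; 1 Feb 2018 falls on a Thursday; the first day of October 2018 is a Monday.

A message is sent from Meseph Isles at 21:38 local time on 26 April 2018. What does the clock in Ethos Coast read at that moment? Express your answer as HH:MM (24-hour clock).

15:23

1 September 2017 is a Friday, so the first Friday is September 1 and the second is September 8.
1 April 2018 is a Sunday, so the first Saturday is April 7 and the fourth is April 28.
26 April 2018 falls between 8 September 2017 and 28 April 2018, so daylight saving is in effect and Meseph Isles is at UTC+14:00.
21:38 Meseph Isles − 14h = 07:38 UTC.
1 February 2018 is a Thursday, so the first Monday is February 5 and the fourth is February 26.
1 October 2018 is a Monday, so the first Sunday is October 7 and the fourth is October 28.
At the standard offset (UTC+06:45), 07:38 UTC + 6h45m = 14:23 Ethos Coast standard time.
The standard-time date in Ethos Coast, 26 April 2018, lies within the daylight-saving period (26 February – 28 October), so Ethos Coast is on daylight time, UTC+07:45.
07:38 UTC + 7h45m = 15:23 Ethos Coast.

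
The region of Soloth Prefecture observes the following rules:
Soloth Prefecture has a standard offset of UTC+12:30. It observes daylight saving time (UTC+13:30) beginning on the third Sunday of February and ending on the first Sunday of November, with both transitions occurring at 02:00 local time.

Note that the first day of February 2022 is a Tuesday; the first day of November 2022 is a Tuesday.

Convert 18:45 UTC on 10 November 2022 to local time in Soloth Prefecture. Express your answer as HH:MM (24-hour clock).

1 February 2022 is a Tuesday, so the first Sunday is February 6 and the third is February 20.
1 November 2022 is a Tuesday, so the first Sunday is November 6.
At the standard offset (UTC+12:30), 18:45 UTC + 12h30m = 07:15 Soloth Prefecture standard time (rolling into the next day, 11 November 2022).
Daylight saving runs 20 February – 6 November; the standard-time date in Soloth Prefecture, 11 November 2022, is outside that window, so Soloth Prefecture is on standard time at UTC+12:30.
18:45 UTC + 12h30m = 07:15 local (rolling into the next day, 11 November 2022).

07:15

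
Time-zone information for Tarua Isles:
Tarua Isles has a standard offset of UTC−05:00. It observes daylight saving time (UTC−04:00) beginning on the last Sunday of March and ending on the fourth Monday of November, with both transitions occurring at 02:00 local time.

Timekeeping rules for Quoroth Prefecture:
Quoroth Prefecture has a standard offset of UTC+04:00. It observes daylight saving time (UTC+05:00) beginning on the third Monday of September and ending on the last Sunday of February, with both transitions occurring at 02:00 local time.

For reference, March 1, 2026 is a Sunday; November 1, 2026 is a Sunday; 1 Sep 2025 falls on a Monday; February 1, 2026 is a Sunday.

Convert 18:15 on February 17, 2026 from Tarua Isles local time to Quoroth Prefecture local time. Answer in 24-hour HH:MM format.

04:15

1 March 2026 is a Sunday, so Sundays fall on 1, 8, 15, 22, 29; the last is March 29.
1 November 2026 is a Sunday, so the first Monday is November 2 and the fourth is November 23.
February 17, 2026 is outside the daylight-saving period (29 March – 23 November), so Tarua Isles is on standard time, UTC−05:00.
18:15 Tarua Isles + 5h = 23:15 UTC.
1 September 2025 is a Monday, so the first Monday is September 1 and the third is September 15.
1 February 2026 is a Sunday, so Sundays fall on 1, 8, 15, 22; the last is February 22.
At the standard offset (UTC+04:00), 23:15 UTC + 4h = 03:15 Quoroth Prefecture standard time (rolling into the next day, 18 February 2026).
Daylight saving runs 15 September 2025 – 22 February 2026; the standard-time date in Quoroth Prefecture, February 18, 2026, is inside that window, so Quoroth Prefecture is at UTC+05:00.
23:15 UTC + 5h = 04:15 Quoroth Prefecture (rolling into the next day, 18 February 2026).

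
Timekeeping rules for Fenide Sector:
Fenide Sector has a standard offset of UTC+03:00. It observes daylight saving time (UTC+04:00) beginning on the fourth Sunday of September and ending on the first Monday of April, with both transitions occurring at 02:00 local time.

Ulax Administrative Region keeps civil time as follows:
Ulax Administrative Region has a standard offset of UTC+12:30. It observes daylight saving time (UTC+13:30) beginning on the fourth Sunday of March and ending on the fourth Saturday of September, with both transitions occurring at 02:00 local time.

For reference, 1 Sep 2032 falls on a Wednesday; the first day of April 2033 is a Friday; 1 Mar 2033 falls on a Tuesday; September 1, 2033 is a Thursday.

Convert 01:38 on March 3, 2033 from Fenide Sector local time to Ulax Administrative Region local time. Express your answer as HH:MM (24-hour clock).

1 September 2032 is a Wednesday, so the first Sunday is September 5 and the fourth is September 26.
1 April 2033 is a Friday, so the first Monday is April 4.
March 3, 2033 lies within the daylight-saving period (26 September 2032 – 4 April 2033), so Fenide Sector is on daylight time, UTC+04:00.
01:38 Fenide Sector − 4h = 21:38 UTC (rolling into the previous day, 2 March 2033).
1 March 2033 is a Tuesday, so the first Sunday is March 6 and the fourth is March 27.
1 September 2033 is a Thursday, so the first Saturday is September 3 and the fourth is September 24.
At the standard offset (UTC+12:30), 21:38 UTC + 12h30m = 10:08 Ulax Administrative Region standard time (rolling into the next day, 3 March 2033).
The standard-time date in Ulax Administrative Region, March 3, 2033, does not fall between 27 March and 24 September, so daylight saving is not in effect and Ulax Administrative Region is at UTC+12:30.
21:38 UTC + 12h30m = 10:08 Ulax Administrative Region (rolling into the next day, 3 March 2033).

10:08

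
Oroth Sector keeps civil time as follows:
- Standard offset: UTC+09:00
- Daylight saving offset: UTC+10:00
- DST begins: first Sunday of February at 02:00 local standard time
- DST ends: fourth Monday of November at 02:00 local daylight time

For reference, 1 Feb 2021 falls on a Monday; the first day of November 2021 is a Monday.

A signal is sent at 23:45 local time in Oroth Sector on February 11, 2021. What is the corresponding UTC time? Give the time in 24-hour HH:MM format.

1 February 2021 is a Monday, so the first Sunday is February 7.
1 November 2021 is a Monday, so the first Monday is November 1 and the fourth is November 22.
February 11, 2021 falls between 7 February and 22 November, so daylight saving is in effect and Oroth Sector is at UTC+10:00.
23:45 local − 10h = 13:45 UTC.

13:45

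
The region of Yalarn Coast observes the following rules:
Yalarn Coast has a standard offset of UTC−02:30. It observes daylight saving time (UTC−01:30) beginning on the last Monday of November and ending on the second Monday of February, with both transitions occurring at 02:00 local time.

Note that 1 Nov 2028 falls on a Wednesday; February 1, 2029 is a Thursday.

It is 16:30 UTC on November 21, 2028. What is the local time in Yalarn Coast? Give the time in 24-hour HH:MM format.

14:00

1 November 2028 is a Wednesday, so Mondays fall on 6, 13, 20, 27; the last is November 27.
1 February 2029 is a Thursday, so the first Monday is February 5 and the second is February 12.
At the standard offset (UTC−02:30), 16:30 UTC − 2h30m = 14:00 Yalarn Coast standard time.
The standard-time date in Yalarn Coast, November 21, 2028, is outside the daylight-saving period (27 November 2028 – 12 February 2029), so Yalarn Coast is on standard time, UTC−02:30.
16:30 UTC − 2h30m = 14:00 local.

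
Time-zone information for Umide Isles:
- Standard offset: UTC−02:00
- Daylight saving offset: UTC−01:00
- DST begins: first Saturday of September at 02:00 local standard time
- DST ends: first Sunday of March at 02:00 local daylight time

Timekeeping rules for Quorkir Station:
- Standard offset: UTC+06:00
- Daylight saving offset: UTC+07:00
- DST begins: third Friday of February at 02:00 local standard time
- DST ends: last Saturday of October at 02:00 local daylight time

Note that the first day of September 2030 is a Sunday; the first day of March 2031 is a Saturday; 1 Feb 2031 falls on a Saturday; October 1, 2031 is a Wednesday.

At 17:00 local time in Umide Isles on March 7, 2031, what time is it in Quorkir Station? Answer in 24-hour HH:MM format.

1 September 2030 is a Sunday, so the first Saturday is September 7.
1 March 2031 is a Saturday, so the first Sunday is March 2.
March 7, 2031 does not fall between 7 September 2030 and 2 March 2031, so daylight saving is not in effect and Umide Isles is at UTC−02:00.
17:00 Umide Isles + 2h = 19:00 UTC.
1 February 2031 is a Saturday, so the first Friday is February 7 and the third is February 21.
1 October 2031 is a Wednesday, so Saturdays fall on 4, 11, 18, 25; the last is October 25.
At the standard offset (UTC+06:00), 19:00 UTC + 6h = 01:00 Quorkir Station standard time (rolling into the next day, 8 March 2031).
The standard-time date in Quorkir Station, March 8, 2031, lies within the daylight-saving period (21 February – 25 October), so Quorkir Station is on daylight time, UTC+07:00.
19:00 UTC + 7h = 02:00 Quorkir Station (rolling into the next day, 8 March 2031).

02:00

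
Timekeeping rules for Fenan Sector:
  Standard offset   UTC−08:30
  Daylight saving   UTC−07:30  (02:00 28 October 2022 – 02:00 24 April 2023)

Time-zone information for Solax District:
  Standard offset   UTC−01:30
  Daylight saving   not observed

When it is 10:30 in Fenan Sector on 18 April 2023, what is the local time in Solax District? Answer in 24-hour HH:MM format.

Daylight saving runs 28 October 2022 – 24 April 2023; 18 April 2023 is inside that window, so Fenan Sector is at UTC−07:30.
10:30 Fenan Sector + 7h30m = 18:00 UTC.
Solax District has no daylight saving, so its offset is UTC−01:30 year-round.
18:00 UTC − 1h30m = 16:30 Solax District.

16:30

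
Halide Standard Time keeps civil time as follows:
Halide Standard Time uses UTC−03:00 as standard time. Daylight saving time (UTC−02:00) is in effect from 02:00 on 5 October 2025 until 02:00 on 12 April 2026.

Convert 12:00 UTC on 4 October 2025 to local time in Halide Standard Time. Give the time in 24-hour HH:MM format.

At the standard offset (UTC−03:00), 12:00 UTC − 3h = 09:00 Halide Standard Time standard time.
The standard-time date in Halide Standard Time, 4 October 2025, does not fall between 5 October 2025 and 12 April 2026, so daylight saving is not in effect and Halide Standard Time is at UTC−03:00.
12:00 UTC − 3h = 09:00 local.

09:00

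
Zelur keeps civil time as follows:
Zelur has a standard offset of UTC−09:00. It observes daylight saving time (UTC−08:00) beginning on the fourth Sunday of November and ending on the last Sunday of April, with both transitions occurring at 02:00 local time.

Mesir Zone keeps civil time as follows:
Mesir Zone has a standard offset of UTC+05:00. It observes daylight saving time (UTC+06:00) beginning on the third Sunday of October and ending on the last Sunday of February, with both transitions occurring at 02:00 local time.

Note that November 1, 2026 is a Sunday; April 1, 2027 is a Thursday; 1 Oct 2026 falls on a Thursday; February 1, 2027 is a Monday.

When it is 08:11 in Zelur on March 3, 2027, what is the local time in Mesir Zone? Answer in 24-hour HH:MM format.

1 November 2026 is a Sunday, so the first Sunday is November 1 and the fourth is November 22.
1 April 2027 is a Thursday, so Sundays fall on 4, 11, 18, 25; the last is April 25.
March 3, 2027 lies within the daylight-saving period (22 November 2026 – 25 April 2027), so Zelur is on daylight time, UTC−08:00.
08:11 Zelur + 8h = 16:11 UTC.
1 October 2026 is a Thursday, so the first Sunday is October 4 and the third is October 18.
1 February 2027 is a Monday, so Sundays fall on 7, 14, 21, 28; the last is February 28.
At the standard offset (UTC+05:00), 16:11 UTC + 5h = 21:11 Mesir Zone standard time.
The standard-time date in Mesir Zone, March 3, 2027, is outside the daylight-saving period (18 October 2026 – 28 February 2027), so Mesir Zone is on standard time, UTC+05:00.
16:11 UTC + 5h = 21:11 Mesir Zone.

21:11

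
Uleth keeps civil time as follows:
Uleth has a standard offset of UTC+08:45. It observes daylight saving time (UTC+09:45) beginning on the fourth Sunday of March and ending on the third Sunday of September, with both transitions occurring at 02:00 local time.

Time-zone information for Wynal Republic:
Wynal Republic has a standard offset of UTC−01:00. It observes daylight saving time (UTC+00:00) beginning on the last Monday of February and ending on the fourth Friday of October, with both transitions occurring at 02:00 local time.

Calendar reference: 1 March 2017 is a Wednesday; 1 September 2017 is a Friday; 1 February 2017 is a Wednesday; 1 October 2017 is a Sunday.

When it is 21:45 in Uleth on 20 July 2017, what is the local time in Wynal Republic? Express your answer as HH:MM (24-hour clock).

1 March 2017 is a Wednesday, so the first Sunday is March 5 and the fourth is March 26.
1 September 2017 is a Friday, so the first Sunday is September 3 and the third is September 17.
Daylight saving runs 26 March – 17 September; 20 July 2017 is inside that window, so Uleth is at UTC+09:45.
21:45 Uleth − 9h45m = 12:00 UTC.
1 February 2017 is a Wednesday, so Mondays fall on 6, 13, 20, 27; the last is February 27.
1 October 2017 is a Sunday, so the first Friday is October 6 and the fourth is October 27.
At the standard offset (UTC−01:00), 12:00 UTC − 1h = 11:00 Wynal Republic standard time.
Daylight saving runs 27 February – 27 October; the standard-time date in Wynal Republic, 20 July 2017, is inside that window, so Wynal Republic is at UTC+00:00.
12:00 UTC + 0h = 12:00 Wynal Republic.

12:00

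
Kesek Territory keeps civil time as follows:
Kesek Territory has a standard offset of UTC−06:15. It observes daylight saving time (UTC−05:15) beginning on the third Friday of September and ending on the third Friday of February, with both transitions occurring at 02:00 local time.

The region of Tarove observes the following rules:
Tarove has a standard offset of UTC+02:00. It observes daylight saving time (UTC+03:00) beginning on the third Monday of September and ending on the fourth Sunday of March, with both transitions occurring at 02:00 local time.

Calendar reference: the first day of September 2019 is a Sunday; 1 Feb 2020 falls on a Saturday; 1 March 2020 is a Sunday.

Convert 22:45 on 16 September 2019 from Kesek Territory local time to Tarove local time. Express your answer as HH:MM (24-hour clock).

1 September 2019 is a Sunday, so the first Friday is September 6 and the third is September 20.
1 February 2020 is a Saturday, so the first Friday is February 7 and the third is February 21.
Daylight saving runs 20 September 2019 – 21 February 2020; 16 September 2019 is outside that window, so Kesek Territory is on standard time at UTC−06:15.
22:45 Kesek Territory + 6h15m = 05:00 UTC (rolling into the next day, 17 September 2019).
1 September 2019 is a Sunday, so the first Monday is September 2 and the third is September 16.
1 March 2020 is a Sunday, so the first Sunday is March 1 and the fourth is March 22.
At the standard offset (UTC+02:00), 05:00 UTC + 2h = 07:00 Tarove standard time.
Daylight saving runs 16 September 2019 – 22 March 2020; the standard-time date in Tarove, 17 September 2019, is inside that window, so Tarove is at UTC+03:00.
05:00 UTC + 3h = 08:00 Tarove.

08:00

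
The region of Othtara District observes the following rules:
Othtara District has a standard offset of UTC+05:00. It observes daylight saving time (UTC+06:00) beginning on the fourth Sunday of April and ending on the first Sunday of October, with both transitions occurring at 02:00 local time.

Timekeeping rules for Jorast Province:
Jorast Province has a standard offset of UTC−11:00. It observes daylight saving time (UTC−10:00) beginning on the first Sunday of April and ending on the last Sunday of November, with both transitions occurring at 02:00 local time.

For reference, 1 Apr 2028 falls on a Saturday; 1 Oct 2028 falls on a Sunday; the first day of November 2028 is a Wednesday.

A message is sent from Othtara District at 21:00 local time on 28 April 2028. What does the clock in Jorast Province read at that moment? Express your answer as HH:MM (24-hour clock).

1 April 2028 is a Saturday, so the first Sunday is April 2 and the fourth is April 23.
1 October 2028 is a Sunday, so the first Sunday is October 1.
28 April 2028 falls between 23 April and 1 October, so daylight saving is in effect and Othtara District is at UTC+06:00.
21:00 Othtara District − 6h = 15:00 UTC.
1 April 2028 is a Saturday, so the first Sunday is April 2.
1 November 2028 is a Wednesday, so Sundays fall on 5, 12, 19, 26; the last is November 26.
At the standard offset (UTC−11:00), 15:00 UTC − 11h = 04:00 Jorast Province standard time.
The standard-time date in Jorast Province, 28 April 2028, lies within the daylight-saving period (2 April – 26 November), so Jorast Province is on daylight time, UTC−10:00.
15:00 UTC − 10h = 05:00 Jorast Province.

05:00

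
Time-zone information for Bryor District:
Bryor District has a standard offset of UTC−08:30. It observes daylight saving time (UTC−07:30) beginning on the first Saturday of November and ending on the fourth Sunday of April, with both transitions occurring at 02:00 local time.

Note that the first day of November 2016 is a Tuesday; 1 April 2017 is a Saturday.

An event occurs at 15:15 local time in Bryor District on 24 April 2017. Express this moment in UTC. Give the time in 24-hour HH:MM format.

1 November 2016 is a Tuesday, so the first Saturday is November 5.
1 April 2017 is a Saturday, so the first Sunday is April 2 and the fourth is April 23.
Daylight saving runs 5 November 2016 – 23 April 2017; 24 April 2017 is outside that window, so Bryor District is on standard time at UTC−08:30.
15:15 local + 8h30m = 23:45 UTC.

23:45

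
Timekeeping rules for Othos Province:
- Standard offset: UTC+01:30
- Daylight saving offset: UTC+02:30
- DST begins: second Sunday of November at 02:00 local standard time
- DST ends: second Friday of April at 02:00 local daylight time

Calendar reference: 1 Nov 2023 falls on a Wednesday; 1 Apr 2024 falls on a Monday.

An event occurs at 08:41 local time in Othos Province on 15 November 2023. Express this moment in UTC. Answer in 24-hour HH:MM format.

06:11

1 November 2023 is a Wednesday, so the first Sunday is November 5 and the second is November 12.
1 April 2024 is a Monday, so the first Friday is April 5 and the second is April 12.
15 November 2023 lies within the daylight-saving period (12 November 2023 – 12 April 2024), so Othos Province is on daylight time, UTC+02:30.
08:41 local − 2h30m = 06:11 UTC.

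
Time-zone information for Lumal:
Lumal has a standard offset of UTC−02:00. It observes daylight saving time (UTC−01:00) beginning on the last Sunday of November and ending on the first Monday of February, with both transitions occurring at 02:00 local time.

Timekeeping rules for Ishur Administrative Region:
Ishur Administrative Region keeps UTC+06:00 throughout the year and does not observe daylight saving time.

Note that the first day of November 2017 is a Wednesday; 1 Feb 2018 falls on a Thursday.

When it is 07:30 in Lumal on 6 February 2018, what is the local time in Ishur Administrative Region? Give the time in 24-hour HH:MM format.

1 November 2017 is a Wednesday, so Sundays fall on 5, 12, 19, 26; the last is November 26.
1 February 2018 is a Thursday, so the first Monday is February 5.
6 February 2018 does not fall between 26 November 2017 and 5 February 2018, so daylight saving is not in effect and Lumal is at UTC−02:00.
07:30 Lumal + 2h = 09:30 UTC.
Ishur Administrative Region has no daylight saving, so its offset is UTC+06:00 year-round.
09:30 UTC + 6h = 15:30 Ishur Administrative Region.

15:30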